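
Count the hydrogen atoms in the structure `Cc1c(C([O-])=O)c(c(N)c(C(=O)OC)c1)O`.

10

Hydrogens are implicit in SMILES; fill each atom to its normal valence:
  5 × C (aromatic): no H
  3 × O: no H
  2 × C: 3 H each → 6
  2 × C: no H
  1 × C (aromatic): 1 H
  1 × N: 2 H
  1 × O: 1 H
  1 × O (charge -1): no H
  Total hydrogens = 10.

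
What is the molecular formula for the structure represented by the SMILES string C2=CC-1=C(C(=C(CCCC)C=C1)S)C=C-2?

C14H16S

Heavy atoms from the SMILES: 14 C, 1 S.
Implicit hydrogens by atom environment:
  6 × C (aromatic): 1 H each → 6
  4 × C (aromatic): no H
  3 × C: 2 H each → 6
  1 × C: 3 H
  1 × S: 1 H
  Total hydrogens = 16.
Molecular formula: C14H16S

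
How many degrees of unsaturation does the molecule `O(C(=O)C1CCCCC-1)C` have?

Molecular formula from the SMILES: C8H14O2.
DoU = (2C + 2 + N − H − X)/2 = (2·8 + 2 + 0 − 14 − 0)/2 = 4/2 = 2.
(Structurally: 1 ring(s) + 1 π bond(s) = 2.)

2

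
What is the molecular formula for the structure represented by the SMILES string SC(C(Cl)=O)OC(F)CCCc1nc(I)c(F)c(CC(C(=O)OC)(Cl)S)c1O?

Heavy atoms from the SMILES: 15 C, 2 Cl, 2 F, 1 I, 1 N, 5 O, 2 S.
Implicit hydrogens by atom environment:
  5 × C (aromatic): no H
  4 × C: 2 H each → 8
  4 × O: no H
  3 × C: no H
  2 × C: 1 H each → 2
  2 × Cl: no H
  2 × F: no H
  2 × S: 1 H each → 2
  1 × C: 3 H
  1 × I: no H
  1 × N (aromatic): no H
  1 × O: 1 H
  Total hydrogens = 16.
Molecular formula: C15H16Cl2F2INO5S2

C15H16Cl2F2INO5S2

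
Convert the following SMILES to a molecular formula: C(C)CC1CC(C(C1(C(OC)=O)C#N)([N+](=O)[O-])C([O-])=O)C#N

C13H14N3O6-

Heavy atoms from the SMILES: 13 C, 3 N, 6 O.
Implicit hydrogens by atom environment:
  6 × C: no H
  4 × O: no H
  3 × C: 2 H each → 6
  2 × C: 3 H each → 6
  2 × C: 1 H each → 2
  2 × N: no H
  2 × O (charge -1): no H
  1 × N (charge +1): no H
  Total hydrogens = 14.
Net charge -1.
Molecular formula: C13H14N3O6-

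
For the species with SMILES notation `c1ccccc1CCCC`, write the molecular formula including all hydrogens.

Heavy atoms from the SMILES: 10 C.
Implicit hydrogens by atom environment:
  5 × C (aromatic): 1 H each → 5
  3 × C: 2 H each → 6
  1 × C: 3 H
  1 × C (aromatic): no H
  Total hydrogens = 14.
Molecular formula: C10H14

C10H14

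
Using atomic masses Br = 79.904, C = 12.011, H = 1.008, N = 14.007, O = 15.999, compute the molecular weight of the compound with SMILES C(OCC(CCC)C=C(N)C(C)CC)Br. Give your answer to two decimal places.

Molecular formula: C12H24BrNO.
M = 1×79.904 + 12×12.011 + 24×1.008 + 1×14.007 + 1×15.999 = 278.23 g/mol.

278.23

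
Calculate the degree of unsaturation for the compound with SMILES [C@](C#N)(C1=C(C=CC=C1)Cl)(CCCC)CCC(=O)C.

7

Molecular formula from the SMILES: C16H20ClNO.
DoU = (2C + 2 + N − H − X)/2 = (2·16 + 2 + 1 − 20 − 1)/2 = 14/2 = 7.
(Structurally: 1 ring(s) + 6 π bond(s) = 7.)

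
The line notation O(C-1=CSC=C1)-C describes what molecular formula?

C5H6OS

Heavy atoms from the SMILES: 5 C, 1 O, 1 S.
Implicit hydrogens by atom environment:
  3 × C (aromatic): 1 H each → 3
  1 × C: 3 H
  1 × C (aromatic): no H
  1 × O: no H
  1 × S (aromatic): no H
  Total hydrogens = 6.
Molecular formula: C5H6OS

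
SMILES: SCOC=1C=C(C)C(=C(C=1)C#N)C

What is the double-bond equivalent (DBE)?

Molecular formula from the SMILES: C10H11NOS.
DoU = (2C + 2 + N − H − X)/2 = (2·10 + 2 + 1 − 11 − 0)/2 = 12/2 = 6.
(Structurally: 1 ring(s) + 5 π bond(s) = 6.)

6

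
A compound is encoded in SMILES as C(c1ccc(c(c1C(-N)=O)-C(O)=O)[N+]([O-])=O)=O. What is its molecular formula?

C9H6N2O6

Heavy atoms from the SMILES: 9 C, 2 N, 6 O.
Implicit hydrogens by atom environment:
  4 × C (aromatic): no H
  4 × O: no H
  2 × C (aromatic): 1 H each → 2
  2 × C: no H
  1 × C: 1 H
  1 × N: 2 H
  1 × N (charge +1): no H
  1 × O: 1 H
  1 × O (charge -1): no H
  Total hydrogens = 6.
Molecular formula: C9H6N2O6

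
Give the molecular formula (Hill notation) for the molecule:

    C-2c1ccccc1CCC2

Heavy atoms from the SMILES: 10 C.
Implicit hydrogens by atom environment:
  4 × C: 2 H each → 8
  4 × C (aromatic): 1 H each → 4
  2 × C (aromatic): no H
  Total hydrogens = 12.
Molecular formula: C10H12

C10H12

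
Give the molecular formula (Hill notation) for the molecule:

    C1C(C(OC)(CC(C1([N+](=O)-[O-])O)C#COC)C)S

Heavy atoms from the SMILES: 11 C, 1 N, 5 O, 1 S.
Implicit hydrogens by atom environment:
  4 × C: no H
  3 × C: 3 H each → 9
  3 × O: no H
  2 × C: 2 H each → 4
  2 × C: 1 H each → 2
  1 × N (charge +1): no H
  1 × O: 1 H
  1 × O (charge -1): no H
  1 × S: 1 H
  Total hydrogens = 17.
Molecular formula: C11H17NO5S

C11H17NO5S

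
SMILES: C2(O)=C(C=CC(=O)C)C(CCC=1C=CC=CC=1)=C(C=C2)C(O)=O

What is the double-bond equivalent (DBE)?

11

Molecular formula from the SMILES: C19H18O4.
DoU = (2C + 2 + N − H − X)/2 = (2·19 + 2 + 0 − 18 − 0)/2 = 22/2 = 11.
(Structurally: 2 ring(s) + 9 π bond(s) = 11.)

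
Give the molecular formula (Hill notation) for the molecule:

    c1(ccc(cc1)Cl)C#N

C7H4ClN

Heavy atoms from the SMILES: 7 C, 1 Cl, 1 N.
Implicit hydrogens by atom environment:
  4 × C (aromatic): 1 H each → 4
  2 × C (aromatic): no H
  1 × C: no H
  1 × Cl: no H
  1 × N: no H
  Total hydrogens = 4.
Molecular formula: C7H4ClN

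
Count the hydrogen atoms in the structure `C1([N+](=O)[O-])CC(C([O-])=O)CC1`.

Hydrogens are implicit in SMILES; fill each atom to its normal valence:
  3 × C: 2 H each → 6
  2 × C: 1 H each → 2
  2 × O: no H
  2 × O (charge -1): no H
  1 × C: no H
  1 × N (charge +1): no H
  Total hydrogens = 8.

8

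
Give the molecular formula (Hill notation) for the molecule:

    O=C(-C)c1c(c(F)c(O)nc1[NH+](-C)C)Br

Heavy atoms from the SMILES: 1 Br, 9 C, 1 F, 2 N, 2 O.
Implicit hydrogens by atom environment:
  5 × C (aromatic): no H
  3 × C: 3 H each → 9
  1 × Br: no H
  1 × C: no H
  1 × F: no H
  1 × N (charge +1): 1 H
  1 × N (aromatic): no H
  1 × O: 1 H
  1 × O: no H
  Total hydrogens = 11.
Net charge +1.
Molecular formula: C9H11BrFN2O2+

C9H11BrFN2O2+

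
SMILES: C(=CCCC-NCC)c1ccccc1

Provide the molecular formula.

Heavy atoms from the SMILES: 13 C, 1 N.
Implicit hydrogens by atom environment:
  5 × C (aromatic): 1 H each → 5
  4 × C: 2 H each → 8
  2 × C: 1 H each → 2
  1 × C: 3 H
  1 × C (aromatic): no H
  1 × N: 1 H
  Total hydrogens = 19.
Molecular formula: C13H19N

C13H19N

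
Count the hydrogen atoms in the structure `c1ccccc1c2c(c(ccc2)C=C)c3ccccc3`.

Hydrogens are implicit in SMILES; fill each atom to its normal valence:
  13 × C (aromatic): 1 H each → 13
  5 × C (aromatic): no H
  1 × C: 2 H
  1 × C: 1 H
  Total hydrogens = 16.

16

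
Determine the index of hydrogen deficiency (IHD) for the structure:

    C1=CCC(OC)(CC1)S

Molecular formula from the SMILES: C7H12OS.
DoU = (2C + 2 + N − H − X)/2 = (2·7 + 2 + 0 − 12 − 0)/2 = 4/2 = 2.
(Structurally: 1 ring(s) + 1 π bond(s) = 2.)

2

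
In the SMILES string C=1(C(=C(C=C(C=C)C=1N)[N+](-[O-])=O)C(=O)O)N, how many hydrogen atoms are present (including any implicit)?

Hydrogens are implicit in SMILES; fill each atom to its normal valence:
  5 × C (aromatic): no H
  2 × N: 2 H each → 4
  2 × O: no H
  1 × C: 2 H
  1 × C (aromatic): 1 H
  1 × C: 1 H
  1 × C: no H
  1 × N (charge +1): no H
  1 × O: 1 H
  1 × O (charge -1): no H
  Total hydrogens = 9.

9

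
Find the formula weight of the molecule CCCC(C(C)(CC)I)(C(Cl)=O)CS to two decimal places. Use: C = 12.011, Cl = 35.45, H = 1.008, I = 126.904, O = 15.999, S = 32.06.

Molecular formula: C10H18ClIOS.
M = 10×12.011 + 1×35.45 + 18×1.008 + 1×126.904 + 1×15.999 + 1×32.06 = 348.67 g/mol.

348.67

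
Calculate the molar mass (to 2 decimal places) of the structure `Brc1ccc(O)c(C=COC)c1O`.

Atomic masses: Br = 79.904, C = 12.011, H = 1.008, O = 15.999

245.07

Molecular formula: C9H9BrO3.
M = 1×79.904 + 9×12.011 + 9×1.008 + 3×15.999 = 245.07 g/mol.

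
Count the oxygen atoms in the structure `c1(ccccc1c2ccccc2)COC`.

1

The symbol for oxygen appears 1 time in the SMILES.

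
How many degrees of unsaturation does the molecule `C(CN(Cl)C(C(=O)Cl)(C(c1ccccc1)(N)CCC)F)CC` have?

5

Molecular formula from the SMILES: C16H23Cl2FN2O.
DoU = (2C + 2 + N − H − X)/2 = (2·16 + 2 + 2 − 23 − 3)/2 = 10/2 = 5.
(Structurally: 1 ring(s) + 4 π bond(s) = 5.)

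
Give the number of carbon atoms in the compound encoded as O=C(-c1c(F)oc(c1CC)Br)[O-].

The symbol for carbon appears 7 times in the SMILES. Lowercase c denotes aromatic carbon and counts toward C.

7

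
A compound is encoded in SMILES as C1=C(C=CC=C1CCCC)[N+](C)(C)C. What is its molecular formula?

C13H22N+

Heavy atoms from the SMILES: 13 C, 1 N.
Implicit hydrogens by atom environment:
  4 × C: 3 H each → 12
  4 × C (aromatic): 1 H each → 4
  3 × C: 2 H each → 6
  2 × C (aromatic): no H
  1 × N (charge +1): no H
  Total hydrogens = 22.
Net charge +1.
Molecular formula: C13H22N+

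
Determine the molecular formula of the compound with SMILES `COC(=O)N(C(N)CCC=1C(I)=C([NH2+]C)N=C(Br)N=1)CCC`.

C13H22BrIN5O2+

Heavy atoms from the SMILES: 1 Br, 13 C, 1 I, 5 N, 2 O.
Implicit hydrogens by atom environment:
  4 × C: 2 H each → 8
  4 × C (aromatic): no H
  3 × C: 3 H each → 9
  2 × N (aromatic): no H
  2 × O: no H
  1 × Br: no H
  1 × C: 1 H
  1 × C: no H
  1 × I: no H
  1 × N (charge +1): 2 H
  1 × N: 2 H
  1 × N: no H
  Total hydrogens = 22.
Net charge +1.
Molecular formula: C13H22BrIN5O2+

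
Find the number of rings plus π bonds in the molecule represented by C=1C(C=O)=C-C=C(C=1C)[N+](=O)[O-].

6

Molecular formula from the SMILES: C8H7NO3.
DoU = (2C + 2 + N − H − X)/2 = (2·8 + 2 + 1 − 7 − 0)/2 = 12/2 = 6.
(Structurally: 1 ring(s) + 5 π bond(s) = 6.)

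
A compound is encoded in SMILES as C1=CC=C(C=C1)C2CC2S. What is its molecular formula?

Heavy atoms from the SMILES: 9 C, 1 S.
Implicit hydrogens by atom environment:
  5 × C (aromatic): 1 H each → 5
  2 × C: 1 H each → 2
  1 × C: 2 H
  1 × C (aromatic): no H
  1 × S: 1 H
  Total hydrogens = 10.
Molecular formula: C9H10S

C9H10S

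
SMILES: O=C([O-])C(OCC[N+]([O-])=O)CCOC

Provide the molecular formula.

C7H12NO6-

Heavy atoms from the SMILES: 7 C, 1 N, 6 O.
Implicit hydrogens by atom environment:
  4 × C: 2 H each → 8
  4 × O: no H
  2 × O (charge -1): no H
  1 × C: 3 H
  1 × C: 1 H
  1 × C: no H
  1 × N (charge +1): no H
  Total hydrogens = 12.
Net charge -1.
Molecular formula: C7H12NO6-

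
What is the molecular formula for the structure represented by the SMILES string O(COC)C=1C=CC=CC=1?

Heavy atoms from the SMILES: 8 C, 2 O.
Implicit hydrogens by atom environment:
  5 × C (aromatic): 1 H each → 5
  2 × O: no H
  1 × C: 3 H
  1 × C: 2 H
  1 × C (aromatic): no H
  Total hydrogens = 10.
Molecular formula: C8H10O2

C8H10O2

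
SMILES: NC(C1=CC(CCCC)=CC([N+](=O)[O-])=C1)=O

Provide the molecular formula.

C11H14N2O3

Heavy atoms from the SMILES: 11 C, 2 N, 3 O.
Implicit hydrogens by atom environment:
  3 × C: 2 H each → 6
  3 × C (aromatic): 1 H each → 3
  3 × C (aromatic): no H
  2 × O: no H
  1 × C: 3 H
  1 × C: no H
  1 × N: 2 H
  1 × N (charge +1): no H
  1 × O (charge -1): no H
  Total hydrogens = 14.
Molecular formula: C11H14N2O3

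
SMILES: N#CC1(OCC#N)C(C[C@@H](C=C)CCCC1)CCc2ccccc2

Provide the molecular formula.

C21H26N2O

Heavy atoms from the SMILES: 21 C, 2 N, 1 O.
Implicit hydrogens by atom environment:
  9 × C: 2 H each → 18
  5 × C (aromatic): 1 H each → 5
  3 × C: 1 H each → 3
  3 × C: no H
  2 × N: no H
  1 × C (aromatic): no H
  1 × O: no H
  Total hydrogens = 26.
Molecular formula: C21H26N2O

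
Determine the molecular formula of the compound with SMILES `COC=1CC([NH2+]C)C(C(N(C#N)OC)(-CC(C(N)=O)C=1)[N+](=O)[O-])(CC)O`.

Heavy atoms from the SMILES: 15 C, 5 N, 6 O.
Implicit hydrogens by atom environment:
  5 × C: no H
  4 × C: 3 H each → 12
  4 × O: no H
  3 × C: 2 H each → 6
  3 × C: 1 H each → 3
  2 × N: no H
  1 × N (charge +1): 2 H
  1 × N: 2 H
  1 × N (charge +1): no H
  1 × O: 1 H
  1 × O (charge -1): no H
  Total hydrogens = 26.
Net charge +1.
Molecular formula: C15H26N5O6+

C15H26N5O6+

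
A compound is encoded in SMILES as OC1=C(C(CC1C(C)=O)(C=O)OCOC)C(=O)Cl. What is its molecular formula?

Heavy atoms from the SMILES: 11 C, 1 Cl, 6 O.
Implicit hydrogens by atom environment:
  5 × C: no H
  5 × O: no H
  2 × C: 3 H each → 6
  2 × C: 2 H each → 4
  2 × C: 1 H each → 2
  1 × Cl: no H
  1 × O: 1 H
  Total hydrogens = 13.
Molecular formula: C11H13ClO6

C11H13ClO6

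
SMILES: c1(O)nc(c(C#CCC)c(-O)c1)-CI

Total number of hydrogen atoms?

Hydrogens are implicit in SMILES; fill each atom to its normal valence:
  4 × C (aromatic): no H
  2 × C: 2 H each → 4
  2 × C: no H
  2 × O: 1 H each → 2
  1 × C: 3 H
  1 × C (aromatic): 1 H
  1 × I: no H
  1 × N (aromatic): no H
  Total hydrogens = 10.

10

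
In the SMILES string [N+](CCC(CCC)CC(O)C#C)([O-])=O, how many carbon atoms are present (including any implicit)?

The symbol for carbon appears 10 times in the SMILES.

10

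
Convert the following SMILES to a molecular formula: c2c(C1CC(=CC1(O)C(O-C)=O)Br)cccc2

C13H13BrO3

Heavy atoms from the SMILES: 1 Br, 13 C, 3 O.
Implicit hydrogens by atom environment:
  5 × C (aromatic): 1 H each → 5
  3 × C: no H
  2 × C: 1 H each → 2
  2 × O: no H
  1 × Br: no H
  1 × C: 3 H
  1 × C: 2 H
  1 × C (aromatic): no H
  1 × O: 1 H
  Total hydrogens = 13.
Molecular formula: C13H13BrO3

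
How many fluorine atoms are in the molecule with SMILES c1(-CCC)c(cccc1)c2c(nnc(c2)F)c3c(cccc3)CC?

1

The symbol for fluorine appears 1 time in the SMILES.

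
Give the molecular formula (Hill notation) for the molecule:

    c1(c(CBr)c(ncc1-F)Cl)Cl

C6H3BrCl2FN

Heavy atoms from the SMILES: 1 Br, 6 C, 2 Cl, 1 F, 1 N.
Implicit hydrogens by atom environment:
  4 × C (aromatic): no H
  2 × Cl: no H
  1 × Br: no H
  1 × C: 2 H
  1 × C (aromatic): 1 H
  1 × F: no H
  1 × N (aromatic): no H
  Total hydrogens = 3.
Molecular formula: C6H3BrCl2FN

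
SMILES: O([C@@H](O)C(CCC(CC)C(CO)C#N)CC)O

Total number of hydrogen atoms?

23

Hydrogens are implicit in SMILES; fill each atom to its normal valence:
  5 × C: 2 H each → 10
  4 × C: 1 H each → 4
  3 × O: 1 H each → 3
  2 × C: 3 H each → 6
  1 × C: no H
  1 × N: no H
  1 × O: no H
  Total hydrogens = 23.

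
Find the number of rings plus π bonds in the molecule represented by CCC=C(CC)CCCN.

1

Molecular formula from the SMILES: C9H19N.
DoU = (2C + 2 + N − H − X)/2 = (2·9 + 2 + 1 − 19 − 0)/2 = 2/2 = 1.
(Structurally: 0 ring(s) + 1 π bond(s) = 1.)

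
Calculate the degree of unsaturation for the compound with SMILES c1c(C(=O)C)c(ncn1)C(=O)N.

Molecular formula from the SMILES: C7H7N3O2.
DoU = (2C + 2 + N − H − X)/2 = (2·7 + 2 + 3 − 7 − 0)/2 = 12/2 = 6.
(Structurally: 1 ring(s) + 5 π bond(s) = 6.)

6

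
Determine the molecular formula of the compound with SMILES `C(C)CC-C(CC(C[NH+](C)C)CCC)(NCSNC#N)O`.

C15H33N4OS+

Heavy atoms from the SMILES: 15 C, 4 N, 1 O, 1 S.
Implicit hydrogens by atom environment:
  8 × C: 2 H each → 16
  4 × C: 3 H each → 12
  2 × C: no H
  2 × N: 1 H each → 2
  1 × C: 1 H
  1 × N (charge +1): 1 H
  1 × N: no H
  1 × O: 1 H
  1 × S: no H
  Total hydrogens = 33.
Net charge +1.
Molecular formula: C15H33N4OS+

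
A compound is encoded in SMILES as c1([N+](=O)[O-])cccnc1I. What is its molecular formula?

Heavy atoms from the SMILES: 5 C, 1 I, 2 N, 2 O.
Implicit hydrogens by atom environment:
  3 × C (aromatic): 1 H each → 3
  2 × C (aromatic): no H
  1 × I: no H
  1 × N (aromatic): no H
  1 × N (charge +1): no H
  1 × O: no H
  1 × O (charge -1): no H
  Total hydrogens = 3.
Molecular formula: C5H3IN2O2

C5H3IN2O2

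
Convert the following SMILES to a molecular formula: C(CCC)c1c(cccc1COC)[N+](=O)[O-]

C12H17NO3

Heavy atoms from the SMILES: 12 C, 1 N, 3 O.
Implicit hydrogens by atom environment:
  4 × C: 2 H each → 8
  3 × C (aromatic): 1 H each → 3
  3 × C (aromatic): no H
  2 × C: 3 H each → 6
  2 × O: no H
  1 × N (charge +1): no H
  1 × O (charge -1): no H
  Total hydrogens = 17.
Molecular formula: C12H17NO3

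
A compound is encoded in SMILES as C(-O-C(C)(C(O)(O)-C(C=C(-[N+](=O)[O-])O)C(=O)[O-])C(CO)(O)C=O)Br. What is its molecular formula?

C11H15BrNO11-

Heavy atoms from the SMILES: 1 Br, 11 C, 1 N, 11 O.
Implicit hydrogens by atom environment:
  5 × C: no H
  5 × O: 1 H each → 5
  4 × O: no H
  3 × C: 1 H each → 3
  2 × C: 2 H each → 4
  2 × O (charge -1): no H
  1 × Br: no H
  1 × C: 3 H
  1 × N (charge +1): no H
  Total hydrogens = 15.
Net charge -1.
Molecular formula: C11H15BrNO11-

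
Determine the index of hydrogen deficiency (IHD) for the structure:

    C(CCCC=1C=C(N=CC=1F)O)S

Molecular formula from the SMILES: C9H12FNOS.
DoU = (2C + 2 + N − H − X)/2 = (2·9 + 2 + 1 − 12 − 1)/2 = 8/2 = 4.
(Structurally: 1 ring(s) + 3 π bond(s) = 4.)

4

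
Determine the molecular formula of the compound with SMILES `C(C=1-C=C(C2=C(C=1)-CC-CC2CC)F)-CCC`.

C16H23F

Heavy atoms from the SMILES: 16 C, 1 F.
Implicit hydrogens by atom environment:
  7 × C: 2 H each → 14
  4 × C (aromatic): no H
  2 × C: 3 H each → 6
  2 × C (aromatic): 1 H each → 2
  1 × C: 1 H
  1 × F: no H
  Total hydrogens = 23.
Molecular formula: C16H23F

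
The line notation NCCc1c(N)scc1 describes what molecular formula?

C6H10N2S

Heavy atoms from the SMILES: 6 C, 2 N, 1 S.
Implicit hydrogens by atom environment:
  2 × C: 2 H each → 4
  2 × C (aromatic): 1 H each → 2
  2 × C (aromatic): no H
  2 × N: 2 H each → 4
  1 × S (aromatic): no H
  Total hydrogens = 10.
Molecular formula: C6H10N2S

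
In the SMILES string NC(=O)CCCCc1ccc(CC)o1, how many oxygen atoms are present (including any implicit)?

2

The symbol for oxygen appears 2 times in the SMILES.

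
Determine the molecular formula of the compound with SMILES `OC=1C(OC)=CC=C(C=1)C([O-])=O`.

C8H7O4-

Heavy atoms from the SMILES: 8 C, 4 O.
Implicit hydrogens by atom environment:
  3 × C (aromatic): 1 H each → 3
  3 × C (aromatic): no H
  2 × O: no H
  1 × C: 3 H
  1 × C: no H
  1 × O: 1 H
  1 × O (charge -1): no H
  Total hydrogens = 7.
Net charge -1.
Molecular formula: C8H7O4-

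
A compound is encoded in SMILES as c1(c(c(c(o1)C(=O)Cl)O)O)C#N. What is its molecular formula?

C6H2ClNO4

Heavy atoms from the SMILES: 6 C, 1 Cl, 1 N, 4 O.
Implicit hydrogens by atom environment:
  4 × C (aromatic): no H
  2 × C: no H
  2 × O: 1 H each → 2
  1 × Cl: no H
  1 × N: no H
  1 × O (aromatic): no H
  1 × O: no H
  Total hydrogens = 2.
Molecular formula: C6H2ClNO4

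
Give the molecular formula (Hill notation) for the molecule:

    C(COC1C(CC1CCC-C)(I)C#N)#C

Heavy atoms from the SMILES: 12 C, 1 I, 1 N, 1 O.
Implicit hydrogens by atom environment:
  5 × C: 2 H each → 10
  3 × C: 1 H each → 3
  3 × C: no H
  1 × C: 3 H
  1 × I: no H
  1 × N: no H
  1 × O: no H
  Total hydrogens = 16.
Molecular formula: C12H16INO

C12H16INO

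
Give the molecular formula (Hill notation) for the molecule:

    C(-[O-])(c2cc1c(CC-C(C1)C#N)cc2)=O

Heavy atoms from the SMILES: 12 C, 1 N, 2 O.
Implicit hydrogens by atom environment:
  3 × C: 2 H each → 6
  3 × C (aromatic): 1 H each → 3
  3 × C (aromatic): no H
  2 × C: no H
  1 × C: 1 H
  1 × N: no H
  1 × O: no H
  1 × O (charge -1): no H
  Total hydrogens = 10.
Net charge -1.
Molecular formula: C12H10NO2-

C12H10NO2-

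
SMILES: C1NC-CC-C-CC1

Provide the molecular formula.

C7H15N

Heavy atoms from the SMILES: 7 C, 1 N.
Implicit hydrogens by atom environment:
  7 × C: 2 H each → 14
  1 × N: 1 H
  Total hydrogens = 15.
Molecular formula: C7H15N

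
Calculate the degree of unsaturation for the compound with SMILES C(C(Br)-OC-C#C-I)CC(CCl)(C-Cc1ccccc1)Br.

Molecular formula from the SMILES: C16H18Br2ClIO.
DoU = (2C + 2 + N − H − X)/2 = (2·16 + 2 + 0 − 18 − 4)/2 = 12/2 = 6.
(Structurally: 1 ring(s) + 5 π bond(s) = 6.)

6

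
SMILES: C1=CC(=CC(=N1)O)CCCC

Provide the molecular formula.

C9H13NO

Heavy atoms from the SMILES: 9 C, 1 N, 1 O.
Implicit hydrogens by atom environment:
  3 × C: 2 H each → 6
  3 × C (aromatic): 1 H each → 3
  2 × C (aromatic): no H
  1 × C: 3 H
  1 × N (aromatic): no H
  1 × O: 1 H
  Total hydrogens = 13.
Molecular formula: C9H13NO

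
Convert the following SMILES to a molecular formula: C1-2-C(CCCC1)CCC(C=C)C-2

Heavy atoms from the SMILES: 12 C.
Implicit hydrogens by atom environment:
  8 × C: 2 H each → 16
  4 × C: 1 H each → 4
  Total hydrogens = 20.
Molecular formula: C12H20

C12H20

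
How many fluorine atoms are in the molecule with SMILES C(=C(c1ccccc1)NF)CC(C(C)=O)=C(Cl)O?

The symbol for fluorine appears 1 time in the SMILES.

1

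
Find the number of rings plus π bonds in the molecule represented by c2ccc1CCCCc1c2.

5

Molecular formula from the SMILES: C10H12.
DoU = (2C + 2 + N − H − X)/2 = (2·10 + 2 + 0 − 12 − 0)/2 = 10/2 = 5.
(Structurally: 2 ring(s) + 3 π bond(s) = 5.)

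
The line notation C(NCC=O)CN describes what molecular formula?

C4H10N2O

Heavy atoms from the SMILES: 4 C, 2 N, 1 O.
Implicit hydrogens by atom environment:
  3 × C: 2 H each → 6
  1 × C: 1 H
  1 × N: 2 H
  1 × N: 1 H
  1 × O: no H
  Total hydrogens = 10.
Molecular formula: C4H10N2O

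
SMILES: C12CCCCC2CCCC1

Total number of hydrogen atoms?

Hydrogens are implicit in SMILES; fill each atom to its normal valence:
  8 × C: 2 H each → 16
  2 × C: 1 H each → 2
  Total hydrogens = 18.

18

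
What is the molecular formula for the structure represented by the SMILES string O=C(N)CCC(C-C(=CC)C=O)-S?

Heavy atoms from the SMILES: 9 C, 1 N, 2 O, 1 S.
Implicit hydrogens by atom environment:
  3 × C: 2 H each → 6
  3 × C: 1 H each → 3
  2 × C: no H
  2 × O: no H
  1 × C: 3 H
  1 × N: 2 H
  1 × S: 1 H
  Total hydrogens = 15.
Molecular formula: C9H15NO2S

C9H15NO2S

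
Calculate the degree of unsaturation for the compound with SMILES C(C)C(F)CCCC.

0

Molecular formula from the SMILES: C7H15F.
DoU = (2C + 2 + N − H − X)/2 = (2·7 + 2 + 0 − 15 − 1)/2 = 0/2 = 0.
(Structurally: 0 ring(s) + 0 π bond(s) = 0.)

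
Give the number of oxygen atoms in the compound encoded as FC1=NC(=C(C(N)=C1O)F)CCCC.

1

The symbol for oxygen appears 1 time in the SMILES.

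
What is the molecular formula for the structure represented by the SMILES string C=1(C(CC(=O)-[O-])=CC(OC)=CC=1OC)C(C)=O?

Heavy atoms from the SMILES: 12 C, 5 O.
Implicit hydrogens by atom environment:
  4 × C (aromatic): no H
  4 × O: no H
  3 × C: 3 H each → 9
  2 × C (aromatic): 1 H each → 2
  2 × C: no H
  1 × C: 2 H
  1 × O (charge -1): no H
  Total hydrogens = 13.
Net charge -1.
Molecular formula: C12H13O5-

C12H13O5-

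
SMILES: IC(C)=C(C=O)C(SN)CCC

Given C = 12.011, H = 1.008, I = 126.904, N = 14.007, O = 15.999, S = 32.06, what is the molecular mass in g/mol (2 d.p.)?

299.17

Molecular formula: C8H14INOS.
M = 8×12.011 + 14×1.008 + 1×126.904 + 1×14.007 + 1×15.999 + 1×32.06 = 299.17 g/mol.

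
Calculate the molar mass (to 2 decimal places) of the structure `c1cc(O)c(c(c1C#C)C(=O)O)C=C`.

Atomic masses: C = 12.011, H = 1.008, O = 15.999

188.18

Molecular formula: C11H8O3.
M = 11×12.011 + 8×1.008 + 3×15.999 = 188.18 g/mol.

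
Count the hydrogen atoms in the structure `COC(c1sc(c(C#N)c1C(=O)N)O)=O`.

Hydrogens are implicit in SMILES; fill each atom to its normal valence:
  4 × C (aromatic): no H
  3 × C: no H
  3 × O: no H
  1 × C: 3 H
  1 × N: 2 H
  1 × N: no H
  1 × O: 1 H
  1 × S (aromatic): no H
  Total hydrogens = 6.

6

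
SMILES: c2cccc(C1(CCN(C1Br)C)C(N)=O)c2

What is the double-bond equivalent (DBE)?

Molecular formula from the SMILES: C12H15BrN2O.
DoU = (2C + 2 + N − H − X)/2 = (2·12 + 2 + 2 − 15 − 1)/2 = 12/2 = 6.
(Structurally: 2 ring(s) + 4 π bond(s) = 6.)

6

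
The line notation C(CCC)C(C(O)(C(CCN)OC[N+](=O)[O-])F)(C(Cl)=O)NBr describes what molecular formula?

Heavy atoms from the SMILES: 1 Br, 11 C, 1 Cl, 1 F, 3 N, 5 O.
Implicit hydrogens by atom environment:
  6 × C: 2 H each → 12
  3 × C: no H
  3 × O: no H
  1 × Br: no H
  1 × C: 3 H
  1 × C: 1 H
  1 × Cl: no H
  1 × F: no H
  1 × N: 2 H
  1 × N: 1 H
  1 × N (charge +1): no H
  1 × O: 1 H
  1 × O (charge -1): no H
  Total hydrogens = 20.
Molecular formula: C11H20BrClFN3O5

C11H20BrClFN3O5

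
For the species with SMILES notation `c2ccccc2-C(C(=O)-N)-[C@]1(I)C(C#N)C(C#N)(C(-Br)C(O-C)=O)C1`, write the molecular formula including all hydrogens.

Heavy atoms from the SMILES: 1 Br, 17 C, 1 I, 3 N, 3 O.
Implicit hydrogens by atom environment:
  6 × C: no H
  5 × C (aromatic): 1 H each → 5
  3 × C: 1 H each → 3
  3 × O: no H
  2 × N: no H
  1 × Br: no H
  1 × C: 3 H
  1 × C: 2 H
  1 × C (aromatic): no H
  1 × I: no H
  1 × N: 2 H
  Total hydrogens = 15.
Molecular formula: C17H15BrIN3O3

C17H15BrIN3O3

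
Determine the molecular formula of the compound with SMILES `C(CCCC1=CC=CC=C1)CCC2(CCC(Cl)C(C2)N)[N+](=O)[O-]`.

Heavy atoms from the SMILES: 18 C, 1 Cl, 2 N, 2 O.
Implicit hydrogens by atom environment:
  9 × C: 2 H each → 18
  5 × C (aromatic): 1 H each → 5
  2 × C: 1 H each → 2
  1 × C: no H
  1 × C (aromatic): no H
  1 × Cl: no H
  1 × N: 2 H
  1 × N (charge +1): no H
  1 × O: no H
  1 × O (charge -1): no H
  Total hydrogens = 27.
Molecular formula: C18H27ClN2O2

C18H27ClN2O2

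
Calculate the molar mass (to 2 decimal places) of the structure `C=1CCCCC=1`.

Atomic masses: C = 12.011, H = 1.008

Molecular formula: C6H10.
M = 6×12.011 + 10×1.008 = 82.15 g/mol.

82.15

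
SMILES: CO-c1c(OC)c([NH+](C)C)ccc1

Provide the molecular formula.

Heavy atoms from the SMILES: 10 C, 1 N, 2 O.
Implicit hydrogens by atom environment:
  4 × C: 3 H each → 12
  3 × C (aromatic): 1 H each → 3
  3 × C (aromatic): no H
  2 × O: no H
  1 × N (charge +1): 1 H
  Total hydrogens = 16.
Net charge +1.
Molecular formula: C10H16NO2+

C10H16NO2+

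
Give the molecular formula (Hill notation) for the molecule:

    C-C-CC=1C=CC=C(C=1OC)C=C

C12H16O

Heavy atoms from the SMILES: 12 C, 1 O.
Implicit hydrogens by atom environment:
  3 × C: 2 H each → 6
  3 × C (aromatic): 1 H each → 3
  3 × C (aromatic): no H
  2 × C: 3 H each → 6
  1 × C: 1 H
  1 × O: no H
  Total hydrogens = 16.
Molecular formula: C12H16O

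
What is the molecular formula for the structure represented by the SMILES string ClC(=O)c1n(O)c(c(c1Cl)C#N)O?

Heavy atoms from the SMILES: 6 C, 2 Cl, 2 N, 3 O.
Implicit hydrogens by atom environment:
  4 × C (aromatic): no H
  2 × C: no H
  2 × Cl: no H
  2 × O: 1 H each → 2
  1 × N (aromatic): no H
  1 × N: no H
  1 × O: no H
  Total hydrogens = 2.
Molecular formula: C6H2Cl2N2O3

C6H2Cl2N2O3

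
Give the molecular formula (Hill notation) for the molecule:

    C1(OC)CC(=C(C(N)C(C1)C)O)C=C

Heavy atoms from the SMILES: 11 C, 1 N, 2 O.
Implicit hydrogens by atom environment:
  4 × C: 1 H each → 4
  3 × C: 2 H each → 6
  2 × C: 3 H each → 6
  2 × C: no H
  1 × N: 2 H
  1 × O: 1 H
  1 × O: no H
  Total hydrogens = 19.
Molecular formula: C11H19NO2

C11H19NO2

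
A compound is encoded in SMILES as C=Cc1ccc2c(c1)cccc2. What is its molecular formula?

Heavy atoms from the SMILES: 12 C.
Implicit hydrogens by atom environment:
  7 × C (aromatic): 1 H each → 7
  3 × C (aromatic): no H
  1 × C: 2 H
  1 × C: 1 H
  Total hydrogens = 10.
Molecular formula: C12H10

C12H10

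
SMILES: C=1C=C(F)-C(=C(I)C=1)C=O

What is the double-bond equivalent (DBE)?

Molecular formula from the SMILES: C7H4FIO.
DoU = (2C + 2 + N − H − X)/2 = (2·7 + 2 + 0 − 4 − 2)/2 = 10/2 = 5.
(Structurally: 1 ring(s) + 4 π bond(s) = 5.)

5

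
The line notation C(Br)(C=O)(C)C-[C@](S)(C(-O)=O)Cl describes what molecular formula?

Heavy atoms from the SMILES: 1 Br, 6 C, 1 Cl, 3 O, 1 S.
Implicit hydrogens by atom environment:
  3 × C: no H
  2 × O: no H
  1 × Br: no H
  1 × C: 3 H
  1 × C: 2 H
  1 × C: 1 H
  1 × Cl: no H
  1 × O: 1 H
  1 × S: 1 H
  Total hydrogens = 8.
Molecular formula: C6H8BrClO3S

C6H8BrClO3S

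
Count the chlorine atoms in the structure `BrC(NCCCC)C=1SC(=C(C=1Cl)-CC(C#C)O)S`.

1

The symbol for chlorine appears 1 time in the SMILES.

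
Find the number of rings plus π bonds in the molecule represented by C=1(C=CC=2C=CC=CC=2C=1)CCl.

7

Molecular formula from the SMILES: C11H9Cl.
DoU = (2C + 2 + N − H − X)/2 = (2·11 + 2 + 0 − 9 − 1)/2 = 14/2 = 7.
(Structurally: 2 ring(s) + 5 π bond(s) = 7.)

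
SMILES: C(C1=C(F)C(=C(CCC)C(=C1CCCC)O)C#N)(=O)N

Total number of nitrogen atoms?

2

The symbol for nitrogen appears 2 times in the SMILES.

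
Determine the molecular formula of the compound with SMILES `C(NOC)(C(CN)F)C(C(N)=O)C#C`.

C8H14FN3O2

Heavy atoms from the SMILES: 8 C, 1 F, 3 N, 2 O.
Implicit hydrogens by atom environment:
  4 × C: 1 H each → 4
  2 × C: no H
  2 × N: 2 H each → 4
  2 × O: no H
  1 × C: 3 H
  1 × C: 2 H
  1 × F: no H
  1 × N: 1 H
  Total hydrogens = 14.
Molecular formula: C8H14FN3O2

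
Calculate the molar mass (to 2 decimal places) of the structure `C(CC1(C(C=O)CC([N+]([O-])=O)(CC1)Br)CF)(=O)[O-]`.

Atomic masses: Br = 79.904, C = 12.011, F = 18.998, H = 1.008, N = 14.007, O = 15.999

325.11

Molecular formula: C10H12BrFNO5-.
M = 1×79.904 + 10×12.011 + 1×18.998 + 12×1.008 + 1×14.007 + 5×15.999 = 325.11 g/mol.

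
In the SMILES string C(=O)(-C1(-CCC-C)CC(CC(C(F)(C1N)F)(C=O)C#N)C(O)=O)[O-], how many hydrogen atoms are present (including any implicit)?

19

Hydrogens are implicit in SMILES; fill each atom to its normal valence:
  6 × C: no H
  5 × C: 2 H each → 10
  3 × C: 1 H each → 3
  3 × O: no H
  2 × F: no H
  1 × C: 3 H
  1 × N: 2 H
  1 × N: no H
  1 × O: 1 H
  1 × O (charge -1): no H
  Total hydrogens = 19.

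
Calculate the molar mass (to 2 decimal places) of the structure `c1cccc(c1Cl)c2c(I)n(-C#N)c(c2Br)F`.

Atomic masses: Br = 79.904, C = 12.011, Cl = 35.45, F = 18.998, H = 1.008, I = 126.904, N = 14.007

425.42

Molecular formula: C11H4BrClFIN2.
M = 1×79.904 + 11×12.011 + 1×35.45 + 1×18.998 + 4×1.008 + 1×126.904 + 2×14.007 = 425.42 g/mol.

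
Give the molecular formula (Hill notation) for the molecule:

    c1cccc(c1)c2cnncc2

C10H8N2

Heavy atoms from the SMILES: 10 C, 2 N.
Implicit hydrogens by atom environment:
  8 × C (aromatic): 1 H each → 8
  2 × C (aromatic): no H
  2 × N (aromatic): no H
  Total hydrogens = 8.
Molecular formula: C10H8N2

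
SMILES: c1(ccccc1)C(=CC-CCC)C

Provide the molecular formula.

C13H18

Heavy atoms from the SMILES: 13 C.
Implicit hydrogens by atom environment:
  5 × C (aromatic): 1 H each → 5
  3 × C: 2 H each → 6
  2 × C: 3 H each → 6
  1 × C: 1 H
  1 × C: no H
  1 × C (aromatic): no H
  Total hydrogens = 18.
Molecular formula: C13H18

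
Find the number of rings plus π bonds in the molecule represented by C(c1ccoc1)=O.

Molecular formula from the SMILES: C5H4O2.
DoU = (2C + 2 + N − H − X)/2 = (2·5 + 2 + 0 − 4 − 0)/2 = 8/2 = 4.
(Structurally: 1 ring(s) + 3 π bond(s) = 4.)

4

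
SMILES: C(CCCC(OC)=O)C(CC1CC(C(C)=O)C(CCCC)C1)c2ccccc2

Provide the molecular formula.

C25H38O3

Heavy atoms from the SMILES: 25 C, 3 O.
Implicit hydrogens by atom environment:
  10 × C: 2 H each → 20
  5 × C (aromatic): 1 H each → 5
  4 × C: 1 H each → 4
  3 × C: 3 H each → 9
  3 × O: no H
  2 × C: no H
  1 × C (aromatic): no H
  Total hydrogens = 38.
Molecular formula: C25H38O3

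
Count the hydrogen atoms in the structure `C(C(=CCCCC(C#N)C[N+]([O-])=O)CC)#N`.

15

Hydrogens are implicit in SMILES; fill each atom to its normal valence:
  5 × C: 2 H each → 10
  3 × C: no H
  2 × C: 1 H each → 2
  2 × N: no H
  1 × C: 3 H
  1 × N (charge +1): no H
  1 × O: no H
  1 × O (charge -1): no H
  Total hydrogens = 15.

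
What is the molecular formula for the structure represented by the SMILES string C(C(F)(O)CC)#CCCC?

Heavy atoms from the SMILES: 8 C, 1 F, 1 O.
Implicit hydrogens by atom environment:
  3 × C: 2 H each → 6
  3 × C: no H
  2 × C: 3 H each → 6
  1 × F: no H
  1 × O: 1 H
  Total hydrogens = 13.
Molecular formula: C8H13FO

C8H13FO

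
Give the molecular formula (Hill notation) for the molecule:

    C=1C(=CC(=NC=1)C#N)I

Heavy atoms from the SMILES: 6 C, 1 I, 2 N.
Implicit hydrogens by atom environment:
  3 × C (aromatic): 1 H each → 3
  2 × C (aromatic): no H
  1 × C: no H
  1 × I: no H
  1 × N (aromatic): no H
  1 × N: no H
  Total hydrogens = 3.
Molecular formula: C6H3IN2

C6H3IN2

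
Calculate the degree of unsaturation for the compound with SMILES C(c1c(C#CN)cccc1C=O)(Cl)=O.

Molecular formula from the SMILES: C10H6ClNO2.
DoU = (2C + 2 + N − H − X)/2 = (2·10 + 2 + 1 − 6 − 1)/2 = 16/2 = 8.
(Structurally: 1 ring(s) + 7 π bond(s) = 8.)

8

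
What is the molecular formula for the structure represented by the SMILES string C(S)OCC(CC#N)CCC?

C8H15NOS

Heavy atoms from the SMILES: 8 C, 1 N, 1 O, 1 S.
Implicit hydrogens by atom environment:
  5 × C: 2 H each → 10
  1 × C: 3 H
  1 × C: 1 H
  1 × C: no H
  1 × N: no H
  1 × O: no H
  1 × S: 1 H
  Total hydrogens = 15.
Molecular formula: C8H15NOS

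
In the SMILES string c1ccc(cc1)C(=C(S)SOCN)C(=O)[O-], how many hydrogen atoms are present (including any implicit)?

Hydrogens are implicit in SMILES; fill each atom to its normal valence:
  5 × C (aromatic): 1 H each → 5
  3 × C: no H
  2 × O: no H
  1 × C: 2 H
  1 × C (aromatic): no H
  1 × N: 2 H
  1 × O (charge -1): no H
  1 × S: 1 H
  1 × S: no H
  Total hydrogens = 10.

10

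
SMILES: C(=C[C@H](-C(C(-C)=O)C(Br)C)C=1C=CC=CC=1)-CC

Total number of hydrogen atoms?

21

Hydrogens are implicit in SMILES; fill each atom to its normal valence:
  5 × C: 1 H each → 5
  5 × C (aromatic): 1 H each → 5
  3 × C: 3 H each → 9
  1 × Br: no H
  1 × C: 2 H
  1 × C (aromatic): no H
  1 × C: no H
  1 × O: no H
  Total hydrogens = 21.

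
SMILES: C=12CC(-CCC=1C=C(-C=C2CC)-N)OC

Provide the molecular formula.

Heavy atoms from the SMILES: 13 C, 1 N, 1 O.
Implicit hydrogens by atom environment:
  4 × C: 2 H each → 8
  4 × C (aromatic): no H
  2 × C: 3 H each → 6
  2 × C (aromatic): 1 H each → 2
  1 × C: 1 H
  1 × N: 2 H
  1 × O: no H
  Total hydrogens = 19.
Molecular formula: C13H19NO

C13H19NO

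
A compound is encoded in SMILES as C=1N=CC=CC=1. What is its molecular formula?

Heavy atoms from the SMILES: 5 C, 1 N.
Implicit hydrogens by atom environment:
  5 × C (aromatic): 1 H each → 5
  1 × N (aromatic): no H
  Total hydrogens = 5.
Molecular formula: C5H5N

C5H5N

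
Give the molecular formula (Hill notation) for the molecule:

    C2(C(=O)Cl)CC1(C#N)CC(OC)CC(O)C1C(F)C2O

C13H17ClFNO4

Heavy atoms from the SMILES: 13 C, 1 Cl, 1 F, 1 N, 4 O.
Implicit hydrogens by atom environment:
  6 × C: 1 H each → 6
  3 × C: 2 H each → 6
  3 × C: no H
  2 × O: 1 H each → 2
  2 × O: no H
  1 × C: 3 H
  1 × Cl: no H
  1 × F: no H
  1 × N: no H
  Total hydrogens = 17.
Molecular formula: C13H17ClFNO4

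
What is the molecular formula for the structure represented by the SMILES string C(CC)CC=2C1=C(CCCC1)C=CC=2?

C14H20

Heavy atoms from the SMILES: 14 C.
Implicit hydrogens by atom environment:
  7 × C: 2 H each → 14
  3 × C (aromatic): 1 H each → 3
  3 × C (aromatic): no H
  1 × C: 3 H
  Total hydrogens = 20.
Molecular formula: C14H20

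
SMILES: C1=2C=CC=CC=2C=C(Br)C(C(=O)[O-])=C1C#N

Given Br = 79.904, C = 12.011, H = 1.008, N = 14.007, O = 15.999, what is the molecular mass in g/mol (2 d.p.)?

275.08

Molecular formula: C12H5BrNO2-.
M = 1×79.904 + 12×12.011 + 5×1.008 + 1×14.007 + 2×15.999 = 275.08 g/mol.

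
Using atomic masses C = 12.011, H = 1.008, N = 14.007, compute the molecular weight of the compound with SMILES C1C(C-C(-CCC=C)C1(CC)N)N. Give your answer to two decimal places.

Molecular formula: C11H22N2.
M = 11×12.011 + 22×1.008 + 2×14.007 = 182.31 g/mol.

182.31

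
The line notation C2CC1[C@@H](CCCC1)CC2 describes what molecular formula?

C10H18

Heavy atoms from the SMILES: 10 C.
Implicit hydrogens by atom environment:
  8 × C: 2 H each → 16
  2 × C: 1 H each → 2
  Total hydrogens = 18.
Molecular formula: C10H18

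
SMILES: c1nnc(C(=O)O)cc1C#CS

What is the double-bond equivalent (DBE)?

Molecular formula from the SMILES: C7H4N2O2S.
DoU = (2C + 2 + N − H − X)/2 = (2·7 + 2 + 2 − 4 − 0)/2 = 14/2 = 7.
(Structurally: 1 ring(s) + 6 π bond(s) = 7.)

7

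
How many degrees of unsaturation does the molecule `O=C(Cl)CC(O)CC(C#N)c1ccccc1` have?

Molecular formula from the SMILES: C12H12ClNO2.
DoU = (2C + 2 + N − H − X)/2 = (2·12 + 2 + 1 − 12 − 1)/2 = 14/2 = 7.
(Structurally: 1 ring(s) + 6 π bond(s) = 7.)

7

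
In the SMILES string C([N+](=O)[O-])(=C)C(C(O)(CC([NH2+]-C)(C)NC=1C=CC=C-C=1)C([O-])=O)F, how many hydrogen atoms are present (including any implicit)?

20

Hydrogens are implicit in SMILES; fill each atom to its normal valence:
  5 × C (aromatic): 1 H each → 5
  4 × C: no H
  2 × C: 3 H each → 6
  2 × C: 2 H each → 4
  2 × O: no H
  2 × O (charge -1): no H
  1 × C: 1 H
  1 × C (aromatic): no H
  1 × F: no H
  1 × N (charge +1): 2 H
  1 × N: 1 H
  1 × N (charge +1): no H
  1 × O: 1 H
  Total hydrogens = 20.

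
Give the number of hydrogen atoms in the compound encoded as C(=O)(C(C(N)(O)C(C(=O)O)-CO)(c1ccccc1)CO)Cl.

Hydrogens are implicit in SMILES; fill each atom to its normal valence:
  5 × C (aromatic): 1 H each → 5
  4 × C: no H
  4 × O: 1 H each → 4
  2 × C: 2 H each → 4
  2 × O: no H
  1 × C: 1 H
  1 × C (aromatic): no H
  1 × Cl: no H
  1 × N: 2 H
  Total hydrogens = 16.

16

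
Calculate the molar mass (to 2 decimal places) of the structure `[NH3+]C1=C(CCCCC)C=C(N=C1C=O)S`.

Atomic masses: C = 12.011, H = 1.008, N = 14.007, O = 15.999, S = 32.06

Molecular formula: C11H17N2OS+.
M = 11×12.011 + 17×1.008 + 2×14.007 + 1×15.999 + 1×32.06 = 225.33 g/mol.

225.33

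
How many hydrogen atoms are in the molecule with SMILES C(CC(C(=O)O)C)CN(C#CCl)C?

14

Hydrogens are implicit in SMILES; fill each atom to its normal valence:
  3 × C: 2 H each → 6
  3 × C: no H
  2 × C: 3 H each → 6
  1 × C: 1 H
  1 × Cl: no H
  1 × N: no H
  1 × O: 1 H
  1 × O: no H
  Total hydrogens = 14.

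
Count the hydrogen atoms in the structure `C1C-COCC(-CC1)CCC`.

Hydrogens are implicit in SMILES; fill each atom to its normal valence:
  8 × C: 2 H each → 16
  1 × C: 3 H
  1 × C: 1 H
  1 × O: no H
  Total hydrogens = 20.

20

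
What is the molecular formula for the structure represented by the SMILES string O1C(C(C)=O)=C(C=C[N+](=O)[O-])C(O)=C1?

Heavy atoms from the SMILES: 8 C, 1 N, 5 O.
Implicit hydrogens by atom environment:
  3 × C (aromatic): no H
  2 × C: 1 H each → 2
  2 × O: no H
  1 × C: 3 H
  1 × C (aromatic): 1 H
  1 × C: no H
  1 × N (charge +1): no H
  1 × O: 1 H
  1 × O (aromatic): no H
  1 × O (charge -1): no H
  Total hydrogens = 7.
Molecular formula: C8H7NO5

C8H7NO5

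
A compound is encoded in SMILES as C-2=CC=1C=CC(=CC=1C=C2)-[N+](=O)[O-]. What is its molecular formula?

Heavy atoms from the SMILES: 10 C, 1 N, 2 O.
Implicit hydrogens by atom environment:
  7 × C (aromatic): 1 H each → 7
  3 × C (aromatic): no H
  1 × N (charge +1): no H
  1 × O: no H
  1 × O (charge -1): no H
  Total hydrogens = 7.
Molecular formula: C10H7NO2

C10H7NO2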